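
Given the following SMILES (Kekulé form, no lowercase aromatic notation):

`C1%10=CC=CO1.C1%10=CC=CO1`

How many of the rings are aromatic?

The SMILES encodes a five-membered ring of four carbons and one oxygen, with two C=C double bonds; a five-membered ring of four carbons and one oxygen, with two C=C double bonds.
The 5-membered ring with one oxygen is fully conjugated (every ring atom contributes a p orbital); 2 ring double bonds (4 π electrons) plus a heteroatom lone pair (2) give 6 π electrons. That satisfies 4n+2 with n=1, so it is aromatic (furan).
The second 5-membered ring with one oxygen is fully conjugated (every ring atom contributes a p orbital); 2 ring double bonds (4 π electrons) plus a heteroatom lone pair (2) give 6 π electrons. That satisfies 4n+2 with n=1, so it is aromatic (furan).
2 of the 2 rings are aromatic. Total: 2.

2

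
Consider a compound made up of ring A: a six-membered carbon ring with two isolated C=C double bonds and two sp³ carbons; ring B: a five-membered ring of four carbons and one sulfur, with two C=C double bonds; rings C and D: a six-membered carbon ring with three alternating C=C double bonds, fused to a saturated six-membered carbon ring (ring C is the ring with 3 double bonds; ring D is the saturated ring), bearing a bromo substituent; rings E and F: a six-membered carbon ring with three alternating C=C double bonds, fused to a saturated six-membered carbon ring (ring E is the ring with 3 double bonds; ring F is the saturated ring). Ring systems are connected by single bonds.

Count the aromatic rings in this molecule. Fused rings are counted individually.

3

Ring A has two sp³ carbons, so it is not fully conjugated — not aromatic (1,4-cyclohexadiene).
Ring B has a continuous p-orbital overlap around the ring; 2 ring double bonds (4 π electrons) plus a heteroatom lone pair (2) give 6 π electrons. That satisfies 4n+2 with n=1, so ring B is aromatic (thiophene).
Ring C has a continuous p-orbital overlap around the ring; 3 ring double bonds give 6 π electrons. 6 = 4(1)+2, so ring C is aromatic (benzene ring).
Ring D has four sp³ carbons, so it is not fully conjugated — not aromatic (cyclohexane ring).
Ring E is planar and fully conjugated; 3 ring double bonds give 6 π electrons. 6 = 4(1)+2, so ring E is aromatic (benzene ring).
Ring F has four sp³ carbons, so it is not fully conjugated — not aromatic (cyclohexane ring).
Aromatic: B, C, E. Total: 3.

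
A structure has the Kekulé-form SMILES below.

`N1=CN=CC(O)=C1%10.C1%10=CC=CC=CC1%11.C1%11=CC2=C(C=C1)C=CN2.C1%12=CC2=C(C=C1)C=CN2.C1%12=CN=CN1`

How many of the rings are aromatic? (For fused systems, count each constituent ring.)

The SMILES encodes a six-membered ring with nitrogens at positions 1 and 3 and three alternating double bonds; a seven-membered carbon ring with three C=C double bonds and one sp³ carbon; a six-membered carbon ring with three alternating C=C double bonds, fused to a five-membered ring containing one N–H nitrogen and two C=C double bonds; a six-membered carbon ring with three alternating C=C double bonds, fused to a five-membered ring containing one N–H nitrogen and two C=C double bonds; a five-membered ring with nitrogens at positions 1 and 3 (one bearing H, one in a C=N bond) and two double bonds.
The 6-membered ring with two nitrogens (1,3) is planar and fully conjugated; 3 ring double bonds give 6 π electrons. That satisfies 4n+2 with n=1, so it is aromatic (pyrimidine).
The 7-membered ring has one sp³ carbon, so it is not fully conjugated — not aromatic (cycloheptatriene).
The fused 6/5-membered bicyclic (with one N–H) is a single π system with 9 sp² atoms and 10 π electrons from ring double bonds plus a heteroatom lone pair. 10 = 4(2)+2, so the system is aromatic and both rings count as aromatic (indole).
The fused 6/5-membered bicyclic (with one N–H) is a single π system with 9 sp² atoms and 10 π electrons from ring double bonds plus a heteroatom lone pair. 10 = 4(2)+2, so the system is aromatic and both rings count as aromatic (indole).
The 5-membered ring with two nitrogens (one N–H, one =N–) is planar and fully conjugated; 2 ring double bonds (4 π electrons) plus a heteroatom lone pair (2) give 6 π electrons. Since 6 = 4n+2 (n=1), it is aromatic (imidazole).
6 of the 7 rings are aromatic. Total: 6.

6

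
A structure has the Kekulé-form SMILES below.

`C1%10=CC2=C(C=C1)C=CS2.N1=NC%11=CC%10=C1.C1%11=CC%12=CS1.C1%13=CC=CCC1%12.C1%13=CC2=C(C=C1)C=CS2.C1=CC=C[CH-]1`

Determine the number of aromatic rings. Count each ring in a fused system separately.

The SMILES encodes a six-membered carbon ring with three alternating C=C double bonds, fused to a five-membered ring containing one sulfur and two C=C double bonds; a six-membered ring with two adjacent nitrogens and three alternating double bonds; a five-membered ring of four carbons and one sulfur, with two C=C double bonds; a six-membered carbon ring with two conjugated C=C double bonds and two sp³ carbons; a six-membered carbon ring with three alternating C=C double bonds, fused to a five-membered ring containing one sulfur and two C=C double bonds; a five-membered all-carbon ring bearing a negative charge on one carbon, with two C=C double bonds.
The fused 6/5-membered bicyclic (with one sulfur) is a single π system with 9 sp² atoms and 10 π electrons from ring double bonds plus a heteroatom lone pair. 10 = 4(2)+2, so the system is aromatic and both rings count as aromatic (benzothiophene).
The 6-membered ring with two nitrogens (1,2) is fully conjugated (every ring atom contributes a p orbital); 3 ring double bonds give 6 π electrons. That satisfies 4n+2 with n=1, so it is aromatic (pyridazine).
The 5-membered ring with one sulfur has a continuous p-orbital overlap around the ring; 2 ring double bonds (4 π electrons) plus a heteroatom lone pair (2) give 6 π electrons. Since 6 = 4n+2 (n=1), it is aromatic (thiophene).
The 6-membered ring has two sp³ carbons, so it is not fully conjugated — not aromatic (1,3-cyclohexadiene).
The fused 6/5-membered bicyclic (with one sulfur) is a single π system with 9 sp² atoms and 10 π electrons from ring double bonds plus a heteroatom lone pair. 10 = 4(2)+2, so the system is aromatic and both rings count as aromatic (benzothiophene).
The 5-membered ring is fully conjugated (every ring atom contributes a p orbital); 2 ring double bonds (4 π electrons) plus the carbanion lone pair (2) give 6 π electrons. Since 6 = 4n+2 (n=1), it is aromatic (cyclopentadienyl anion).
7 of the 8 rings are aromatic. Total: 7.

7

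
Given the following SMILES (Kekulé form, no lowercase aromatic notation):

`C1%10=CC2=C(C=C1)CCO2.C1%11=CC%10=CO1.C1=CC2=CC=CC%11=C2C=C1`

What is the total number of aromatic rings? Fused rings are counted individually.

4

The SMILES encodes a six-membered carbon ring with three alternating C=C double bonds, fused to a five-membered ring containing one oxygen and two sp³ carbons; a five-membered ring of four carbons and one oxygen, with two C=C double bonds; two fused six-membered carbon rings, each with three alternating C=C double bonds.
The 6-membered ring is fully conjugated (every ring atom contributes a p orbital); 3 ring double bonds give 6 π electrons. Since 6 = 4n+2 (n=1), it is aromatic (benzene ring).
The 5-membered ring with one oxygen has two sp³ carbons, so it is not fully conjugated — not aromatic (oxolane ring).
The second 5-membered ring with one oxygen is planar and fully conjugated; 2 ring double bonds (4 π electrons) plus a heteroatom lone pair (2) give 6 π electrons. 6 = 4(1)+2, so it is aromatic (furan).
The fused 6/6-membered bicyclic is a single π system with 10 sp² atoms and 10 π electrons from ring double bonds. 10 = 4(2)+2, so the system is aromatic and both rings count as aromatic (naphthalene).
4 of the 5 rings are aromatic. Total: 4.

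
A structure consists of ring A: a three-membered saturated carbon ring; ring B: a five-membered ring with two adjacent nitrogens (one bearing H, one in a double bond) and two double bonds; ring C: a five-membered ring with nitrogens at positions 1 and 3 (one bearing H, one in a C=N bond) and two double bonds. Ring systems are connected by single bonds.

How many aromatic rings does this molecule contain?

Ring A has only sp³ atoms, so it is not fully conjugated — not aromatic (cyclopropane).
Ring B is planar and fully conjugated; 2 ring double bonds (4 π electrons) plus a heteroatom lone pair (2) give 6 π electrons. Since 6 = 4n+2 (n=1), ring B is aromatic (pyrazole).
Ring C is fully conjugated (every ring atom contributes a p orbital); 2 ring double bonds (4 π electrons) plus a heteroatom lone pair (2) give 6 π electrons. That satisfies 4n+2 with n=1, so ring C is aromatic (imidazole).
Aromatic: B, C. Total: 2.

2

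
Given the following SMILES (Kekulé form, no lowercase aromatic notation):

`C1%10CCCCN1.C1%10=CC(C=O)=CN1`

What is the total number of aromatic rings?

1

The SMILES encodes a six-membered saturated ring of five carbons and one N–H nitrogen; a five-membered ring of four carbons and one nitrogen bearing a hydrogen, with two C=C double bonds.
The 6-membered ring with one N–H has only sp³ atoms, so it is not fully conjugated — not aromatic (piperidine).
The 5-membered ring with one N–H has a continuous p-orbital overlap around the ring; 2 ring double bonds (4 π electrons) plus a heteroatom lone pair (2) give 6 π electrons. That satisfies 4n+2 with n=1, so it is aromatic (pyrrole).
1 of the 2 rings is aromatic. Total: 1.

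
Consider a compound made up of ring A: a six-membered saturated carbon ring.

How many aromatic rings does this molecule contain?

Ring A has only sp³ atoms, so it is not fully conjugated — not aromatic (cyclohexane).

0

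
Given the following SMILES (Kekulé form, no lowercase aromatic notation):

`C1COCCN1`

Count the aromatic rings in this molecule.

The SMILES encodes a six-membered saturated ring with an oxygen and an N–H nitrogen at positions 1 and 4.
The 6-membered ring with one oxygen and one N–H (1,4) has only sp³ atoms, so it is not fully conjugated — not aromatic (morpholine).

0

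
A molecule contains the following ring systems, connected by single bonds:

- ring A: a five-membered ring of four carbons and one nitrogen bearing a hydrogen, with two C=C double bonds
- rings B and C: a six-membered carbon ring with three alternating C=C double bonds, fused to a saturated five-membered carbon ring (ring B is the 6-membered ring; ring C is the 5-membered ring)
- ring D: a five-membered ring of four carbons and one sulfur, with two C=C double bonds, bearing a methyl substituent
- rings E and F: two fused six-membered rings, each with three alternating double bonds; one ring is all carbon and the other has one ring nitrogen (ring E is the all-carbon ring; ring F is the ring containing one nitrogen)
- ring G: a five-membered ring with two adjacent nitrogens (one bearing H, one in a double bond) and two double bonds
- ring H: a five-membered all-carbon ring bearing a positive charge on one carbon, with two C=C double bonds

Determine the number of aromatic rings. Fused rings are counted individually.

6

Ring A has a continuous p-orbital overlap around the ring; 2 ring double bonds (4 π electrons) plus a heteroatom lone pair (2) give 6 π electrons. That satisfies 4n+2 with n=1, so ring A is aromatic (pyrrole).
Ring B has a continuous p-orbital overlap around the ring; 3 ring double bonds give 6 π electrons. Since 6 = 4n+2 (n=1), ring B is aromatic (benzene ring).
Ring C has three sp³ carbons, so it is not fully conjugated — not aromatic (cyclopentane ring).
Ring D is planar and fully conjugated; 2 ring double bonds (4 π electrons) plus a heteroatom lone pair (2) give 6 π electrons. Since 6 = 4n+2 (n=1), ring D is aromatic (thiophene).
Rings E and F form a fused bicyclic system (with one nitrogen) with 10 sp² atoms and 10 π electrons from ring double bonds. 10 = 4(2)+2, so the system is aromatic and both rings count as aromatic (quinoline).
Ring G is fully conjugated (every ring atom contributes a p orbital); 2 ring double bonds (4 π electrons) plus a heteroatom lone pair (2) give 6 π electrons. Since 6 = 4n+2 (n=1), ring G is aromatic (pyrazole).
Ring H has only sp² ring atoms; a planar conformation would have a fully conjugated π system of 4 electrons. But 4 = 4(1), which is 4n not 4n+2, so ring H is not aromatic (cyclopentadienyl cation).
Aromatic: A, B, D, E, F, G. Total: 6.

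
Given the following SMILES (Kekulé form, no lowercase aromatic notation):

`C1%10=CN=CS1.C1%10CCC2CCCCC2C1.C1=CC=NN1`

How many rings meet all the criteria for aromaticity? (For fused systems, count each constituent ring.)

2

The SMILES encodes a five-membered ring with a sulfur at position 1 and a nitrogen at position 3 (in a C=N bond), with two double bonds; two fused six-membered saturated carbon rings; a five-membered ring with two adjacent nitrogens (one bearing H, one in a double bond) and two double bonds.
The 5-membered ring with one sulfur and one =N– is planar and fully conjugated; 2 ring double bonds (4 π electrons) plus a heteroatom lone pair (2) give 6 π electrons. 6 = 4(1)+2, so it is aromatic (thiazole).
The 6-membered ring has only sp³ atoms, so it is not fully conjugated — not aromatic (cyclohexane ring).
The second 6-membered ring has only sp³ atoms, so it is not fully conjugated — not aromatic (cyclohexane ring).
The 5-membered ring with two adjacent nitrogens (one N–H, one =N–) is planar and fully conjugated; 2 ring double bonds (4 π electrons) plus a heteroatom lone pair (2) give 6 π electrons. That satisfies 4n+2 with n=1, so it is aromatic (pyrazole).
2 of the 4 rings are aromatic. Total: 2.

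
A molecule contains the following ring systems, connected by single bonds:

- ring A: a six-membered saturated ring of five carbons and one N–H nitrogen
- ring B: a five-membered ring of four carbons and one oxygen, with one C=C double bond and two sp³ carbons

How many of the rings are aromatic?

0

Ring A has only sp³ atoms, so it is not fully conjugated — not aromatic (piperidine).
Ring B has two sp³ carbons, so it is not fully conjugated — not aromatic (2,3-dihydrofuran).
No ring is aromatic. Total: 0.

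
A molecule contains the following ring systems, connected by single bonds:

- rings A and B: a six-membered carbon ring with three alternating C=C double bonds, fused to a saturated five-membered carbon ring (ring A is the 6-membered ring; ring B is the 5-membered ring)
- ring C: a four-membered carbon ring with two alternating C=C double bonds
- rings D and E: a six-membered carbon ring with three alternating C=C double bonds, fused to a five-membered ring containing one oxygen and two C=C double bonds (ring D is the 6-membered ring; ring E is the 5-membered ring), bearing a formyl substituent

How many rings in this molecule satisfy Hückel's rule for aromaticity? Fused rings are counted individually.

Ring A has a continuous p-orbital overlap around the ring; 3 ring double bonds give 6 π electrons. That satisfies 4n+2 with n=1, so ring A is aromatic (benzene ring).
Ring B has three sp³ carbons, so it is not fully conjugated — not aromatic (cyclopentane ring).
Ring C has only sp² ring atoms; a planar conformation would have a fully conjugated π system of 4 electrons. But 4 = 4(1), which is 4n not 4n+2, so ring C is not aromatic (cyclobutadiene) — cyclobutadiene is antiaromatic and distorts to a rectangle.
Rings D and E form a fused bicyclic system (with one oxygen) with 9 sp² atoms and 10 π electrons from ring double bonds plus a heteroatom lone pair. 10 = 4(2)+2, so the system is aromatic and both rings count as aromatic (benzofuran).
Aromatic: A, D, E. Total: 3.

3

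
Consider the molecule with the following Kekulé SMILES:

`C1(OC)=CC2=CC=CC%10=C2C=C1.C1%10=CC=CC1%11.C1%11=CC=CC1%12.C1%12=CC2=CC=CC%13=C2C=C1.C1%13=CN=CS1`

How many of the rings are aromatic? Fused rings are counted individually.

The SMILES encodes two fused six-membered carbon rings, each with three alternating C=C double bonds; a five-membered carbon ring with two conjugated C=C double bonds and one sp³ carbon; a five-membered carbon ring with two conjugated C=C double bonds and one sp³ carbon; two fused six-membered carbon rings, each with three alternating C=C double bonds; a five-membered ring with a sulfur at position 1 and a nitrogen at position 3 (in a C=N bond), with two double bonds.
The fused 6/6-membered bicyclic is a single π system with 10 sp² atoms and 10 π electrons from ring double bonds. 10 = 4(2)+2, so the system is aromatic and both rings count as aromatic (naphthalene).
The 5-membered ring has one sp³ carbon, so it is not fully conjugated — not aromatic (cyclopentadiene).
The second 5-membered ring has one sp³ carbon, so it is not fully conjugated — not aromatic (cyclopentadiene).
The fused 6/6-membered bicyclic is a single π system with 10 sp² atoms and 10 π electrons from ring double bonds. 10 = 4(2)+2, so the system is aromatic and both rings count as aromatic (naphthalene).
The 5-membered ring with one sulfur and one =N– is planar and fully conjugated; 2 ring double bonds (4 π electrons) plus a heteroatom lone pair (2) give 6 π electrons. That satisfies 4n+2 with n=1, so it is aromatic (thiazole).
5 of the 7 rings are aromatic. Total: 5.

5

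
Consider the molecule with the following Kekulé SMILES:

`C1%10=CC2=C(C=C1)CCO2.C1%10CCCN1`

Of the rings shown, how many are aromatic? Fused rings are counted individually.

The SMILES encodes a six-membered carbon ring with three alternating C=C double bonds, fused to a five-membered ring containing one oxygen and two sp³ carbons; a five-membered saturated ring of four carbons and one N–H nitrogen.
The 6-membered ring is planar and fully conjugated; 3 ring double bonds give 6 π electrons. Since 6 = 4n+2 (n=1), it is aromatic (benzene ring).
The 5-membered ring with one oxygen has two sp³ carbons, so it is not fully conjugated — not aromatic (oxolane ring).
The 5-membered ring with one N–H has only sp³ atoms, so it is not fully conjugated — not aromatic (pyrrolidine).
1 of the 3 rings is aromatic. Total: 1.

1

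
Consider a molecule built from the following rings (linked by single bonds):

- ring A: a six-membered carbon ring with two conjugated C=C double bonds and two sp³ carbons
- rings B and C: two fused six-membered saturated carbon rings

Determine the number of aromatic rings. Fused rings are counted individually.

Ring A has two sp³ carbons, so it is not fully conjugated — not aromatic (1,3-cyclohexadiene).
Ring B has only sp³ atoms, so it is not fully conjugated — not aromatic (cyclohexane ring).
Ring C has only sp³ atoms, so it is not fully conjugated — not aromatic (cyclohexane ring).
No ring is aromatic. Total: 0.

0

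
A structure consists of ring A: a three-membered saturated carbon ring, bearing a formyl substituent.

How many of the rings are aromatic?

0

Ring A has only sp³ atoms, so it is not fully conjugated — not aromatic (cyclopropane).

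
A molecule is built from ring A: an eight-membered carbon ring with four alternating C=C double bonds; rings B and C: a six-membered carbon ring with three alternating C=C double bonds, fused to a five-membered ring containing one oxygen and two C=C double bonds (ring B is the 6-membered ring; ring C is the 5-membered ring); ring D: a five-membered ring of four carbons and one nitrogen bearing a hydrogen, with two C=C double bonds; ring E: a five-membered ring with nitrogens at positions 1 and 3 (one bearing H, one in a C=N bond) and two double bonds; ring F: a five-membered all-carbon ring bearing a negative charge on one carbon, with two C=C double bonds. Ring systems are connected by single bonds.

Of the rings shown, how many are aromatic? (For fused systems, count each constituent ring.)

Ring A has only sp² ring atoms; a planar conformation would have a fully conjugated π system of 8 electrons. But 8 = 4(2), which is 4n not 4n+2, so ring A is not aromatic (cyclooctatetraene) — cyclooctatetraene distorts into a non-planar tub to avoid antiaromaticity.
Rings B and C form a fused bicyclic system (with one oxygen) with 9 sp² atoms and 10 π electrons from ring double bonds plus a heteroatom lone pair. 10 = 4(2)+2, so the system is aromatic and both rings count as aromatic (benzofuran).
Ring D is planar and fully conjugated; 2 ring double bonds (4 π electrons) plus a heteroatom lone pair (2) give 6 π electrons. 6 = 4(1)+2, so ring D is aromatic (pyrrole).
Ring E is fully conjugated (every ring atom contributes a p orbital); 2 ring double bonds (4 π electrons) plus a heteroatom lone pair (2) give 6 π electrons. Since 6 = 4n+2 (n=1), ring E is aromatic (imidazole).
Ring F has a continuous p-orbital overlap around the ring; 2 ring double bonds (4 π electrons) plus the carbanion lone pair (2) give 6 π electrons. That satisfies 4n+2 with n=1, so ring F is aromatic (cyclopentadienyl anion).
Aromatic: B, C, D, E, F. Total: 5.

5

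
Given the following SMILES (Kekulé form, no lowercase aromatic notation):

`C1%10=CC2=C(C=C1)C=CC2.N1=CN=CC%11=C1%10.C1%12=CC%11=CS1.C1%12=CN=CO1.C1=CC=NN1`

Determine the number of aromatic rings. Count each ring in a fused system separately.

The SMILES encodes a six-membered carbon ring with three alternating C=C double bonds, fused to a five-membered carbon ring containing one C=C double bond and one sp³ carbon; a six-membered ring with nitrogens at positions 1 and 3 and three alternating double bonds; a five-membered ring of four carbons and one sulfur, with two C=C double bonds; a five-membered ring with an oxygen at position 1 and a nitrogen at position 3 (in a C=N bond), with two double bonds; a five-membered ring with two adjacent nitrogens (one bearing H, one in a double bond) and two double bonds.
The 6-membered ring has a continuous p-orbital overlap around the ring; 3 ring double bonds give 6 π electrons. Since 6 = 4n+2 (n=1), it is aromatic (benzene ring).
The 5-membered ring has one sp³ carbon, so it is not fully conjugated — not aromatic (cyclopentene ring).
The 6-membered ring with two nitrogens (1,3) has a continuous p-orbital overlap around the ring; 3 ring double bonds give 6 π electrons. That satisfies 4n+2 with n=1, so it is aromatic (pyrimidine).
The 5-membered ring with one sulfur is fully conjugated (every ring atom contributes a p orbital); 2 ring double bonds (4 π electrons) plus a heteroatom lone pair (2) give 6 π electrons. 6 = 4(1)+2, so it is aromatic (thiophene).
The 5-membered ring with one oxygen and one =N– is fully conjugated (every ring atom contributes a p orbital); 2 ring double bonds (4 π electrons) plus a heteroatom lone pair (2) give 6 π electrons. That satisfies 4n+2 with n=1, so it is aromatic (oxazole).
The 5-membered ring with two adjacent nitrogens (one N–H, one =N–) is planar and fully conjugated; 2 ring double bonds (4 π electrons) plus a heteroatom lone pair (2) give 6 π electrons. That satisfies 4n+2 with n=1, so it is aromatic (pyrazole).
5 of the 6 rings are aromatic. Total: 5.

5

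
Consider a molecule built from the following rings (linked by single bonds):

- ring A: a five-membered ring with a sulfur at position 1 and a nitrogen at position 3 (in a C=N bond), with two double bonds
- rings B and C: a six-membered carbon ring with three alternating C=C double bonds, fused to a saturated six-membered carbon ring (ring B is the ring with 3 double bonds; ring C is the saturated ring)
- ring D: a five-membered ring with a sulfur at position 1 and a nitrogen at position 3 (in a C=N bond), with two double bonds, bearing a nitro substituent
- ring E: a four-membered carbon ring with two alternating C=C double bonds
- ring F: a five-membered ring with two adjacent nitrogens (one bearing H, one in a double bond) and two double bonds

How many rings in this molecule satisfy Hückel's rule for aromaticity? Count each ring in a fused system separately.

Ring A is fully conjugated (every ring atom contributes a p orbital); 2 ring double bonds (4 π electrons) plus a heteroatom lone pair (2) give 6 π electrons. That satisfies 4n+2 with n=1, so ring A is aromatic (thiazole).
Ring B is planar and fully conjugated; 3 ring double bonds give 6 π electrons. Since 6 = 4n+2 (n=1), ring B is aromatic (benzene ring).
Ring C has four sp³ carbons, so it is not fully conjugated — not aromatic (cyclohexane ring).
Ring D is planar and fully conjugated; 2 ring double bonds (4 π electrons) plus a heteroatom lone pair (2) give 6 π electrons. That satisfies 4n+2 with n=1, so ring D is aromatic (thiazole).
Ring E has only sp² ring atoms; a planar conformation would have a fully conjugated π system of 4 electrons. But 4 = 4(1), which is 4n not 4n+2, so ring E is not aromatic (cyclobutadiene) — cyclobutadiene is antiaromatic and distorts to a rectangle.
Ring F has a continuous p-orbital overlap around the ring; 2 ring double bonds (4 π electrons) plus a heteroatom lone pair (2) give 6 π electrons. Since 6 = 4n+2 (n=1), ring F is aromatic (pyrazole).
Aromatic: A, B, D, F. Total: 4.

4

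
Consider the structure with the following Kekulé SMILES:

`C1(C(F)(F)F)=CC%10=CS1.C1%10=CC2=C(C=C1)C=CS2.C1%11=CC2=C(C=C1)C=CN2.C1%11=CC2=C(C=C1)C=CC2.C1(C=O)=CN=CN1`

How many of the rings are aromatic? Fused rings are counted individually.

7

The SMILES encodes a five-membered ring of four carbons and one sulfur, with two C=C double bonds; a six-membered carbon ring with three alternating C=C double bonds, fused to a five-membered ring containing one sulfur and two C=C double bonds; a six-membered carbon ring with three alternating C=C double bonds, fused to a five-membered ring containing one N–H nitrogen and two C=C double bonds; a six-membered carbon ring with three alternating C=C double bonds, fused to a five-membered carbon ring containing one C=C double bond and one sp³ carbon; a five-membered ring with nitrogens at positions 1 and 3 (one bearing H, one in a C=N bond) and two double bonds.
The 5-membered ring with one sulfur is fully conjugated (every ring atom contributes a p orbital); 2 ring double bonds (4 π electrons) plus a heteroatom lone pair (2) give 6 π electrons. Since 6 = 4n+2 (n=1), it is aromatic (thiophene).
The fused 6/5-membered bicyclic (with one sulfur) is a single π system with 9 sp² atoms and 10 π electrons from ring double bonds plus a heteroatom lone pair. 10 = 4(2)+2, so the system is aromatic and both rings count as aromatic (benzothiophene).
The fused 6/5-membered bicyclic (with one N–H) is a single π system with 9 sp² atoms and 10 π electrons from ring double bonds plus a heteroatom lone pair. 10 = 4(2)+2, so the system is aromatic and both rings count as aromatic (indole).
The 6-membered ring is fully conjugated (every ring atom contributes a p orbital); 3 ring double bonds give 6 π electrons. 6 = 4(1)+2, so it is aromatic (benzene ring).
The 5-membered ring has one sp³ carbon, so it is not fully conjugated — not aromatic (cyclopentene ring).
The 5-membered ring with two nitrogens (one N–H, one =N–) is planar and fully conjugated; 2 ring double bonds (4 π electrons) plus a heteroatom lone pair (2) give 6 π electrons. 6 = 4(1)+2, so it is aromatic (imidazole).
7 of the 8 rings are aromatic. Total: 7.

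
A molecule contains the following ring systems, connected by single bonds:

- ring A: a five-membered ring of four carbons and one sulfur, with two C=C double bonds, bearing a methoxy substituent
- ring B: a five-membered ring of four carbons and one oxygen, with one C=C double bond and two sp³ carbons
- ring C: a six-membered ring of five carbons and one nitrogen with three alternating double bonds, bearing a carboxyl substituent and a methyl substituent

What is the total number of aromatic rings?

Ring A has a continuous p-orbital overlap around the ring; 2 ring double bonds (4 π electrons) plus a heteroatom lone pair (2) give 6 π electrons. That satisfies 4n+2 with n=1, so ring A is aromatic (thiophene).
Ring B has two sp³ carbons, so it is not fully conjugated — not aromatic (2,3-dihydrofuran).
Ring C is fully conjugated (every ring atom contributes a p orbital); 3 ring double bonds give 6 π electrons. That satisfies 4n+2 with n=1, so ring C is aromatic (pyridine).
Aromatic: A, C. Total: 2.

2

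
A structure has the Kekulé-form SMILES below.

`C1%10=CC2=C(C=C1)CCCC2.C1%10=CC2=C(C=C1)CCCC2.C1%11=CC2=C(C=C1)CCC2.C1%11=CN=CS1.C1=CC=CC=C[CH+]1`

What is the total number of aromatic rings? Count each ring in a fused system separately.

5

The SMILES encodes a six-membered carbon ring with three alternating C=C double bonds, fused to a saturated six-membered carbon ring; a six-membered carbon ring with three alternating C=C double bonds, fused to a saturated six-membered carbon ring; a six-membered carbon ring with three alternating C=C double bonds, fused to a saturated five-membered carbon ring; a five-membered ring with a sulfur at position 1 and a nitrogen at position 3 (in a C=N bond), with two double bonds; a seven-membered all-carbon ring bearing a positive charge on one carbon, with three C=C double bonds.
The 6-membered ring is fully conjugated (every ring atom contributes a p orbital); 3 ring double bonds give 6 π electrons. Since 6 = 4n+2 (n=1), it is aromatic (benzene ring).
The second 6-membered ring has four sp³ carbons, so it is not fully conjugated — not aromatic (cyclohexane ring).
The third 6-membered ring is planar and fully conjugated; 3 ring double bonds give 6 π electrons. Since 6 = 4n+2 (n=1), it is aromatic (benzene ring).
The fourth 6-membered ring has four sp³ carbons, so it is not fully conjugated — not aromatic (cyclohexane ring).
The fifth 6-membered ring is planar and fully conjugated; 3 ring double bonds give 6 π electrons. 6 = 4(1)+2, so it is aromatic (benzene ring).
The 5-membered ring has three sp³ carbons, so it is not fully conjugated — not aromatic (cyclopentane ring).
The 5-membered ring with one sulfur and one =N– is fully conjugated (every ring atom contributes a p orbital); 2 ring double bonds (4 π electrons) plus a heteroatom lone pair (2) give 6 π electrons. That satisfies 4n+2 with n=1, so it is aromatic (thiazole).
The 7-membered ring is planar and fully conjugated; 3 ring double bonds (6 π electrons) plus the carbocation's empty p orbital (0, but keeps the ring conjugated) give 6 π electrons. 6 = 4(1)+2, so it is aromatic (tropylium cation).
5 of the 8 rings are aromatic. Total: 5.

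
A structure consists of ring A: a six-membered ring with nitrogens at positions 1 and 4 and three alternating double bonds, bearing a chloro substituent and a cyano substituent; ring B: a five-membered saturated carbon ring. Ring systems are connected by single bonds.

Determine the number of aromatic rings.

1

Ring A is planar and fully conjugated; 3 ring double bonds give 6 π electrons. Since 6 = 4n+2 (n=1), ring A is aromatic (pyrazine).
Ring B has only sp³ atoms, so it is not fully conjugated — not aromatic (cyclopentane).
Aromatic: A. Total: 1.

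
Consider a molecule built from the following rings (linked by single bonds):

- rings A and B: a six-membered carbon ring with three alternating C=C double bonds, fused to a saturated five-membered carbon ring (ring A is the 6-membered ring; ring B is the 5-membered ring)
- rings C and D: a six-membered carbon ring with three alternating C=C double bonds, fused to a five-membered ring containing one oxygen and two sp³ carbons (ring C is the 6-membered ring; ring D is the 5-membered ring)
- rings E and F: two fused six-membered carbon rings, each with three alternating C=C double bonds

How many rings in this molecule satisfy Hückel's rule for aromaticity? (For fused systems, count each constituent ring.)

4

Ring A is fully conjugated (every ring atom contributes a p orbital); 3 ring double bonds give 6 π electrons. That satisfies 4n+2 with n=1, so ring A is aromatic (benzene ring).
Ring B has three sp³ carbons, so it is not fully conjugated — not aromatic (cyclopentane ring).
Ring C is planar and fully conjugated; 3 ring double bonds give 6 π electrons. 6 = 4(1)+2, so ring C is aromatic (benzene ring).
Ring D has two sp³ carbons, so it is not fully conjugated — not aromatic (oxolane ring).
Rings E and F form a fused bicyclic system with 10 sp² atoms and 10 π electrons from ring double bonds. 10 = 4(2)+2, so the system is aromatic and both rings count as aromatic (naphthalene).
Aromatic: A, C, E, F. Total: 4.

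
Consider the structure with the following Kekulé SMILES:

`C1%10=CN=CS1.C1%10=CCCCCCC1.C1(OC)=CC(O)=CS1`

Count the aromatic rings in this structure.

The SMILES encodes a five-membered ring with a sulfur at position 1 and a nitrogen at position 3 (in a C=N bond), with two double bonds; an eight-membered carbon ring with one C=C double bond; a five-membered ring of four carbons and one sulfur, with two C=C double bonds.
The 5-membered ring with one sulfur and one =N– has a continuous p-orbital overlap around the ring; 2 ring double bonds (4 π electrons) plus a heteroatom lone pair (2) give 6 π electrons. That satisfies 4n+2 with n=1, so it is aromatic (thiazole).
The 8-membered ring has six sp³ carbons, so it is not fully conjugated — not aromatic (cyclooctene).
The 5-membered ring with one sulfur is planar and fully conjugated; 2 ring double bonds (4 π electrons) plus a heteroatom lone pair (2) give 6 π electrons. 6 = 4(1)+2, so it is aromatic (thiophene).
2 of the 3 rings are aromatic. Total: 2.

2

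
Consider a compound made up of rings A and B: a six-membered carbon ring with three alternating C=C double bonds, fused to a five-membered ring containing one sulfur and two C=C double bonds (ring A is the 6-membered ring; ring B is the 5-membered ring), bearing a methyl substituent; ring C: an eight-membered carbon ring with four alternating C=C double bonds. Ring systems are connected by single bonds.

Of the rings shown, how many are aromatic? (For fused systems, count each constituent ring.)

Rings A and B form a fused bicyclic system (with one sulfur) with 9 sp² atoms and 10 π electrons from ring double bonds plus a heteroatom lone pair. 10 = 4(2)+2, so the system is aromatic and both rings count as aromatic (benzothiophene).
Ring C has only sp² ring atoms; a planar conformation would have a fully conjugated π system of 8 electrons. But 8 = 4(2), which is 4n not 4n+2, so ring C is not aromatic (cyclooctatetraene) — cyclooctatetraene distorts into a non-planar tub to avoid antiaromaticity.
Aromatic: A, B. Total: 2.

2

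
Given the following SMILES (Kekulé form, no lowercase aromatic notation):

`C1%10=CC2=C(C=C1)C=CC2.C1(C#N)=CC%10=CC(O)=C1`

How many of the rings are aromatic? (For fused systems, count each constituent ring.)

2

The SMILES encodes a six-membered carbon ring with three alternating C=C double bonds, fused to a five-membered carbon ring containing one C=C double bond and one sp³ carbon; a six-membered carbon ring with three alternating C=C double bonds.
The 6-membered ring is planar and fully conjugated; 3 ring double bonds give 6 π electrons. 6 = 4(1)+2, so it is aromatic (benzene ring).
The 5-membered ring has one sp³ carbon, so it is not fully conjugated — not aromatic (cyclopentene ring).
The second 6-membered ring is fully conjugated (every ring atom contributes a p orbital); 3 ring double bonds give 6 π electrons. Since 6 = 4n+2 (n=1), it is aromatic (benzene).
2 of the 3 rings are aromatic. Total: 2.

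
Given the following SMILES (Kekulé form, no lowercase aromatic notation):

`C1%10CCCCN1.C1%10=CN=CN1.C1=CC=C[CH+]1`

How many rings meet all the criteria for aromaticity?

1

The SMILES encodes a six-membered saturated ring of five carbons and one N–H nitrogen; a five-membered ring with nitrogens at positions 1 and 3 (one bearing H, one in a C=N bond) and two double bonds; a five-membered all-carbon ring bearing a positive charge on one carbon, with two C=C double bonds.
The 6-membered ring with one N–H has only sp³ atoms, so it is not fully conjugated — not aromatic (piperidine).
The 5-membered ring with two nitrogens (one N–H, one =N–) has a continuous p-orbital overlap around the ring; 2 ring double bonds (4 π electrons) plus a heteroatom lone pair (2) give 6 π electrons. Since 6 = 4n+2 (n=1), it is aromatic (imidazole).
The 5-membered ring has only sp² ring atoms; a planar conformation would have a fully conjugated π system of 4 electrons. But 4 = 4(1), which is 4n not 4n+2, so it is not aromatic (cyclopentadienyl cation).
1 of the 3 rings is aromatic. Total: 1.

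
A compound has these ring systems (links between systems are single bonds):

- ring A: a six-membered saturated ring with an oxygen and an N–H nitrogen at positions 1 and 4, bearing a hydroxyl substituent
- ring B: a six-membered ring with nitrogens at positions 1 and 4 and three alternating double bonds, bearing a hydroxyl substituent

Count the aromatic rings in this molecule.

1

Ring A has only sp³ atoms, so it is not fully conjugated — not aromatic (morpholine).
Ring B is planar and fully conjugated; 3 ring double bonds give 6 π electrons. Since 6 = 4n+2 (n=1), ring B is aromatic (pyrazine).
Aromatic: B. Total: 1.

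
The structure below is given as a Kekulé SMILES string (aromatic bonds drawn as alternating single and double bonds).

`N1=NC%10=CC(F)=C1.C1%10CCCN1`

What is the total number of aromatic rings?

1

The SMILES encodes a six-membered ring with two adjacent nitrogens and three alternating double bonds; a five-membered saturated ring of four carbons and one N–H nitrogen.
The 6-membered ring with two nitrogens (1,2) has a continuous p-orbital overlap around the ring; 3 ring double bonds give 6 π electrons. That satisfies 4n+2 with n=1, so it is aromatic (pyridazine).
The 5-membered ring with one N–H has only sp³ atoms, so it is not fully conjugated — not aromatic (pyrrolidine).
1 of the 2 rings is aromatic. Total: 1.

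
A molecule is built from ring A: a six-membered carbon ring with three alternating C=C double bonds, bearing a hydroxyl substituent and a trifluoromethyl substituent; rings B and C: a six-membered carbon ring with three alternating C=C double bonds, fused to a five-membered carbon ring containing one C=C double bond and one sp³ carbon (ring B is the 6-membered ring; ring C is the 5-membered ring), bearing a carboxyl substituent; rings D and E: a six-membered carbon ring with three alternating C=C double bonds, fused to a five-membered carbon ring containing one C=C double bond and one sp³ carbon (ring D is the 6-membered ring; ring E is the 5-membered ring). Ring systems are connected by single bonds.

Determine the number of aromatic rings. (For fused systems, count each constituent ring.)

3

Ring A has a continuous p-orbital overlap around the ring; 3 ring double bonds give 6 π electrons. Since 6 = 4n+2 (n=1), ring A is aromatic (benzene).
Ring B is fully conjugated (every ring atom contributes a p orbital); 3 ring double bonds give 6 π electrons. Since 6 = 4n+2 (n=1), ring B is aromatic (benzene ring).
Ring C has one sp³ carbon, so it is not fully conjugated — not aromatic (cyclopentene ring).
Ring D is planar and fully conjugated; 3 ring double bonds give 6 π electrons. 6 = 4(1)+2, so ring D is aromatic (benzene ring).
Ring E has one sp³ carbon, so it is not fully conjugated — not aromatic (cyclopentene ring).
Aromatic: A, B, D. Total: 3.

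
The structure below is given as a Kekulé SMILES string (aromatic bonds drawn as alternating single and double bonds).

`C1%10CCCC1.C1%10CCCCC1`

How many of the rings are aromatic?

The SMILES encodes a five-membered saturated carbon ring; a six-membered saturated carbon ring.
The 5-membered ring has only sp³ atoms, so it is not fully conjugated — not aromatic (cyclopentane).
The 6-membered ring has only sp³ atoms, so it is not fully conjugated — not aromatic (cyclohexane).
None of the rings are aromatic. Total: 0.

0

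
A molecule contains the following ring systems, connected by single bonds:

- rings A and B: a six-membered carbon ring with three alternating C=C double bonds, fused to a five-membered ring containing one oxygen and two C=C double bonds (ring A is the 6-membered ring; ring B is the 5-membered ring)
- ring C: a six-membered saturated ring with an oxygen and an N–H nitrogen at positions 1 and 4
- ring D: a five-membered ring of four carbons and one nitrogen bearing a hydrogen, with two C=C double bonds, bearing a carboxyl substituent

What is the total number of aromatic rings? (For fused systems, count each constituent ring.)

Rings A and B form a fused bicyclic system (with one oxygen) with 9 sp² atoms and 10 π electrons from ring double bonds plus a heteroatom lone pair. 10 = 4(2)+2, so the system is aromatic and both rings count as aromatic (benzofuran).
Ring C has only sp³ atoms, so it is not fully conjugated — not aromatic (morpholine).
Ring D is planar and fully conjugated; 2 ring double bonds (4 π electrons) plus a heteroatom lone pair (2) give 6 π electrons. 6 = 4(1)+2, so ring D is aromatic (pyrrole).
Aromatic: A, B, D. Total: 3.

3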